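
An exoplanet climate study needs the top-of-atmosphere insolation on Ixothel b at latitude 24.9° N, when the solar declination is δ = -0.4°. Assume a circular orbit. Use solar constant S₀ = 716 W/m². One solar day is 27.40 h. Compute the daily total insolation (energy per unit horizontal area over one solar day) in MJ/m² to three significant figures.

20.3 MJ/m²

cos H₀ = −tan(+24.9°) tan(-0.400°) = 0.0032, H₀ = 1.5676 rad.
Bracket: H₀ sin φ sin δ + cos φ cos δ sin H₀ = 1.5676×0.42104×-0.00698 + 0.90704×0.99998×0.99999 = -0.004607 + 0.907013 = 0.902406.
Q̄ = (S₀/π) × [bracket] = (716/π) × 0.902406 = 205.67 W/m².
Daily total = Q̄ × 27.40 h × 3600 s/h = 205.67 × 27.40 × 3600 / 10⁶ = 20.29 MJ/m².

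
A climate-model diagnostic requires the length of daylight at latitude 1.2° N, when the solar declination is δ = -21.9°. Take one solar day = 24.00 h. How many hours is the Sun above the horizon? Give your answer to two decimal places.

11.94 h

cos H₀ = −tan φ · tan δ = −tan(+1.2°) × tan(-21.900°) = 0.0084, so H₀ = 1.5624 rad = 89.52°.
Daylight = 2H₀/(2π) × 24.00 h = (1.5624/π) × 24.00 = 11.94 h.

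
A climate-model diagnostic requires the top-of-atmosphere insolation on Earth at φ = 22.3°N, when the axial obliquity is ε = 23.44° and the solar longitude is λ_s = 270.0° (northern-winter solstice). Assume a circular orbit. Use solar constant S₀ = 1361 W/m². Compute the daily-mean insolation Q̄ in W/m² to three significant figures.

Solar declination: sin δ = sin ε · sin λ_s = sin 23.44° × sin 270.0° = -0.39779, so δ = -23.440°.
cos H₀ = −tan(+22.3°) tan(-23.440°) = 0.1778, H₀ = 1.3920 rad.
Bracket: H₀ sin φ sin δ + cos φ cos δ sin H₀ = 1.3920×0.37946×-0.39779 + 0.92521×0.91748×0.98406 = -0.210116 + 0.835331 = 0.625215.
Q̄ = (S₀/π) × [bracket] = (1361/π) × 0.625215 = 270.9 W/m².

Q̄ ≈ 271 W/m²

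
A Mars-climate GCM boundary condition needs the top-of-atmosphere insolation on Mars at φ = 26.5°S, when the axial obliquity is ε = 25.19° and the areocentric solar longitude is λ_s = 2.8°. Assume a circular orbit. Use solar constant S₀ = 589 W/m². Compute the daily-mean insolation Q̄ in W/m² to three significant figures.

Q̄ ≈ 165 W/m²

sin δ = sin 25.19° × sin 2.8° = 0.02079, so δ = +1.191°.
cos H₀ = −tan(-26.5°) tan(+1.191°) = 0.0104, H₀ = 1.5604 rad.
Bracket: H₀ sin φ sin δ + cos φ cos δ sin H₀ = 1.5604×-0.44620×0.02079 + 0.89493×0.99978×0.99995 = -0.014475 + 0.894688 = 0.880213.
Q̄ = (S₀/π) × [bracket] = (589/π) × 0.880213 = 165.0 W/m².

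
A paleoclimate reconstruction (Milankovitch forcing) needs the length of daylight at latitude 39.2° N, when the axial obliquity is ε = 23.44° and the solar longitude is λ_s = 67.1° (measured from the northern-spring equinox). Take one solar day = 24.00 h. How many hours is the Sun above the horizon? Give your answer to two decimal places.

14.50 h

Solar declination: sin δ = sin ε · sin λ_s = sin 23.44° × sin 67.1° = 0.36644, so δ = +21.496°.
cos H₀ = −tan φ · tan δ = −tan(+39.2°) × tan(+21.496°) = -0.3212, so H₀ = 1.8978 rad = 108.74°.
Daylight = 2H₀/(2π) × 24.00 h = (1.8978/π) × 24.00 = 14.50 h.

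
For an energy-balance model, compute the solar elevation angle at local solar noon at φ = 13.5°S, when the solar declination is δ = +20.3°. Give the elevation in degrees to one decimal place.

At local noon the hour angle is zero, so the zenith angle equals |φ − δ| = |-13.5° − (+20.300°)| = 33.800°.
Elevation = 90° − 33.800° = 56.2°.

56.2°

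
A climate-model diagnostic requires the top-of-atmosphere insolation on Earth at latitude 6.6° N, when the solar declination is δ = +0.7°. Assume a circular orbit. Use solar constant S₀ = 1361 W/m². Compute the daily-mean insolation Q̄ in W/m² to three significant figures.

cos H₀ = −tan(+6.6°) tan(+0.700°) = -0.0014, H₀ = 1.5722 rad.
Bracket: H₀ sin φ sin δ + cos φ cos δ sin H₀ = 1.5722×0.11494×0.01222 + 0.99337×0.99993×1.00000 = 0.002208 + 0.993300 = 0.995508.
Q̄ = (S₀/π) × [bracket] = (1361/π) × 0.995508 = 431.3 W/m².

Q̄ ≈ 431 W/m²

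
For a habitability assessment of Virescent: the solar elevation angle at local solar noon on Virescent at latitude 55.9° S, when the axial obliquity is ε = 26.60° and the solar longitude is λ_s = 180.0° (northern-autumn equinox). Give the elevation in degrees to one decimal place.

34.1°

Solar declination: sin δ = sin ε · sin λ_s = sin 26.60° × sin 180.0° = 0.00000, so δ = +0.000°.
At local noon the hour angle is zero, so the zenith angle equals |φ − δ| = |-55.9° − (+0.000°)| = 55.900°.
Elevation = 90° − 55.900° = 34.1°.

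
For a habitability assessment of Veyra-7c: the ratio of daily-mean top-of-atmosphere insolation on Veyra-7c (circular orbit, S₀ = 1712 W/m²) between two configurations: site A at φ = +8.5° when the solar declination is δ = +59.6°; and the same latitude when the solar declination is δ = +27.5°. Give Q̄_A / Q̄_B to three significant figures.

— Configuration A (φ=+8.5°):
cos H₀ = −tan(+8.5°) tan(+59.600°) = -0.2547, H₀ = 1.8284 rad.
Bracket: H₀ sin φ sin δ + cos φ cos δ sin H₀ = 1.8284×0.14781×0.86251 + 0.98902×0.50603×0.96701 = 0.233098 + 0.483963 = 0.717061.
Q̄ = (S₀/π) × [bracket] = (1712/π) × 0.717061 = 390.76 W/m².
— Configuration B (φ=+8.5°):
cos H₀ = −tan(+8.5°) tan(+27.500°) = -0.0778, H₀ = 1.6487 rad.
Bracket: H₀ sin φ sin δ + cos φ cos δ sin H₀ = 1.6487×0.14781×0.46175 + 0.98902×0.88701×0.99697 = 0.112526 + 0.874613 = 0.987139.
Q̄ = (S₀/π) × [bracket] = (1712/π) × 0.987139 = 537.94 W/m².
Ratio Q̄_A / Q̄_B = 390.76 / 537.94 = 0.7264.

Q̄_A / Q̄_B ≈ 0.726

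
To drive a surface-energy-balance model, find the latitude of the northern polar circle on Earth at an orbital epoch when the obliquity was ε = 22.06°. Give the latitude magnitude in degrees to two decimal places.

The polar circle is the lowest latitude that experiences at least one full rotation of continuous daylight at the northern-summer solstice; it lies at |φ| = 90° − ε = 90° − 22.06° = 67.94°.

67.94°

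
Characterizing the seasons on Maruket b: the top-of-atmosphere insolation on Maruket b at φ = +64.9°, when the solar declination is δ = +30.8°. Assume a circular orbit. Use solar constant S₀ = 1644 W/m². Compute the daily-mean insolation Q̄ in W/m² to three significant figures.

Q̄ ≈ 762 W/m²

cos H₀ = −tan(+64.9°) tan(+30.800°) = -1.2726 ≤ −1 ⇒ polar day, H₀ = π.
Bracket: H₀ sin φ sin δ + cos φ cos δ sin H₀ = 3.1416×0.90557×0.51204 + 0.42420×0.85896×0.00000 = 1.456722 + 0.000000 = 1.456722.
Q̄ = (S₀/π) × [bracket] = (1644/π) × 1.456722 = 762.3 W/m².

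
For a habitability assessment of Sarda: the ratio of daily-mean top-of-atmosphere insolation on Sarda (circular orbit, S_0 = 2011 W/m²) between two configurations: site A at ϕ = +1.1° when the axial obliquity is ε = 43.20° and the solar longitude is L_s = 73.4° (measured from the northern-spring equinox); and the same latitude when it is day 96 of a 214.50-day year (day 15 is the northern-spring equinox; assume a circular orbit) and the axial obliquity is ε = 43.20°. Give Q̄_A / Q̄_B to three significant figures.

— Configuration A (ϕ=+1.1°):
Solar declination: sin δ = sin ε · sin L_s = sin 43.20° × sin 73.4° = 0.65602, so δ = +40.997°.
cos h₀ = −tan(+1.1°) tan(+40.997°) = -0.0167, h₀ = 1.5875 rad.
Bracket: h₀ sin ϕ sin δ + cos ϕ cos δ sin h₀ = 1.5875×0.01920×0.65602 + 0.99982×0.75475×0.99986 = 0.019995 + 0.754508 = 0.774503.
Q̄ = (S_0/π) × [bracket] = (2011/π) × 0.774503 = 495.78 W/m².
— Configuration B (ϕ=+1.1°):
Solar longitude: L_s = 360° × (96 − 15)/214.50 = 135.944°.
sin δ = sin 43.20° × sin 135.944° = 0.47601, so δ = +28.425°.
cos h₀ = −tan(+1.1°) tan(+28.425°) = -0.0104, h₀ = 1.5812 rad.
Bracket: h₀ sin ϕ sin δ + cos ϕ cos δ sin h₀ = 1.5812×0.01920×0.47601 + 0.99982×0.87944×0.99995 = 0.014451 + 0.879238 = 0.893689.
Q̄ = (S_0/π) × [bracket] = (2011/π) × 0.893689 = 572.07 W/m².
Ratio Q̄_A / Q̄_B = 495.78 / 572.07 = 0.8666.

Q̄_A / Q̄_B ≈ 0.867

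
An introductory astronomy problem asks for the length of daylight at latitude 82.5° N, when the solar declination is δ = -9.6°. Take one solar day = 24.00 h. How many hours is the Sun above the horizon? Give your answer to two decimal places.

cos H₀ = −tan φ · tan δ = 1.2847 ≥ 1, so the Sun never rises (polar night) and H₀ = 0.
Daylight = 2H₀/(2π) × 24.00 h = (0.0000/π) × 24.00 = 0.00 h.

0.00 h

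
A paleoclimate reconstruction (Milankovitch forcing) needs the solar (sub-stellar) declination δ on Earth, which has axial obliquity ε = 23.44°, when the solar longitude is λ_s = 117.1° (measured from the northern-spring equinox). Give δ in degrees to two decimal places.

δ = +20.74°

sin δ = sin ε · sin λ_s = sin 23.44° × sin 117.1° = 0.354116.
δ = arcsin(0.354116) = +20.74°.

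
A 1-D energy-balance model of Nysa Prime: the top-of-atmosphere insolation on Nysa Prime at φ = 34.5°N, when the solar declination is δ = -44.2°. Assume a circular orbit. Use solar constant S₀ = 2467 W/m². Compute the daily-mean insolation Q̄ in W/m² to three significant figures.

cos H₀ = −tan(+34.5°) tan(-44.200°) = 0.6684, H₀ = 0.8388 rad.
Bracket: H₀ sin φ sin δ + cos φ cos δ sin H₀ = 0.8388×0.56641×-0.69717 + 0.82413×0.71691×0.74385 = -0.331229 + 0.439487 = 0.108258.
Q̄ = (S₀/π) × [bracket] = (2467/π) × 0.108258 = 85.01 W/m².

Q̄ ≈ 85.0 W/m²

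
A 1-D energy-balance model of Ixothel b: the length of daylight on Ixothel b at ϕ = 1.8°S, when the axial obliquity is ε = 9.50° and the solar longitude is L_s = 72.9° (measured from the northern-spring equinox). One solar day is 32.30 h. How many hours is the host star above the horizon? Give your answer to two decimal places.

Solar declination: sin δ = sin ε · sin L_s = sin 9.50° × sin 72.9° = 0.15775, so δ = +9.076°.
cos h₀ = −tan ϕ · tan δ = −tan(-1.8°) × tan(+9.076°) = 0.0050, so h₀ = 1.5658 rad = 89.71°.
Daylight = 2h₀/(2π) × 32.30 h = (1.5658/π) × 32.30 = 16.10 h.

16.10 h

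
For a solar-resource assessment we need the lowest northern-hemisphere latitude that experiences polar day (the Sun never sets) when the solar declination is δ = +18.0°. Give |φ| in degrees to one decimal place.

|φ| = 72.0°

Polar day requires cos H₀ = −tan φ tan δ ≤ −1, i.e. tan φ tan δ ≥ 1.
The boundary is |tan φ| · |tan δ| = 1, so |φ| = 90° − |δ| = 90° − 18.0° = 72.0° in the northern hemisphere.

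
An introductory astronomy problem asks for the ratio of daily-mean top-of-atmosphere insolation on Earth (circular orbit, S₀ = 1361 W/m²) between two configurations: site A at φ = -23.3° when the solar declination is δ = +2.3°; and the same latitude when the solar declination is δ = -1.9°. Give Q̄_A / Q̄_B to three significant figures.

— Configuration A (φ=-23.3°):
cos H₀ = −tan(-23.3°) tan(+2.300°) = 0.0173, H₀ = 1.5535 rad.
Bracket: H₀ sin φ sin δ + cos φ cos δ sin H₀ = 1.5535×-0.39555×0.04013 + 0.91845×0.99919×0.99985 = -0.024659 + 0.917568 = 0.892909.
Q̄ = (S₀/π) × [bracket] = (1361/π) × 0.892909 = 386.83 W/m².
— Configuration B (φ=-23.3°):
cos H₀ = −tan(-23.3°) tan(-1.900°) = -0.0143, H₀ = 1.5851 rad.
Bracket: H₀ sin φ sin δ + cos φ cos δ sin H₀ = 1.5851×-0.39555×-0.03316 + 0.91845×0.99945×0.99990 = 0.020791 + 0.917853 = 0.938644.
Q̄ = (S₀/π) × [bracket] = (1361/π) × 0.938644 = 406.64 W/m².
Ratio Q̄_A / Q̄_B = 386.83 / 406.64 = 0.9513.

Q̄_A / Q̄_B ≈ 0.951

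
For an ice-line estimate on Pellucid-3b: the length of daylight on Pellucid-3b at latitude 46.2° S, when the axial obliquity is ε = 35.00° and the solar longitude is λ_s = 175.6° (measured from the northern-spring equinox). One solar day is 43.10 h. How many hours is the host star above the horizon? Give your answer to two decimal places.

20.92 h

Solar declination: sin δ = sin ε · sin λ_s = sin 35.00° × sin 175.6° = 0.04400, so δ = +2.522°.
cos H₀ = −tan φ · tan δ = −tan(-46.2°) × tan(+2.522°) = 0.0459, so H₀ = 1.5248 rad = 87.37°.
Daylight = 2H₀/(2π) × 43.10 h = (1.5248/π) × 43.10 = 20.92 h.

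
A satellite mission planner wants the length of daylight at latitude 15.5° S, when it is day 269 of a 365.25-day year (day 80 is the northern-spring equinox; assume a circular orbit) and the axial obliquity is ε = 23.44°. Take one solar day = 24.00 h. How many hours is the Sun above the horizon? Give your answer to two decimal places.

12.09 h

Solar longitude: L_s = 360° × (269 − 80)/365.25 = 186.283°.
sin δ = sin 23.44° × sin 186.283° = -0.04354, so δ = -2.495°.
cos h₀ = −tan ϕ · tan δ = −tan(-15.5°) × tan(-2.495°) = -0.0121, so h₀ = 1.5829 rad = 90.69°.
Daylight = 2h₀/(2π) × 24.00 h = (1.5829/π) × 24.00 = 12.09 h.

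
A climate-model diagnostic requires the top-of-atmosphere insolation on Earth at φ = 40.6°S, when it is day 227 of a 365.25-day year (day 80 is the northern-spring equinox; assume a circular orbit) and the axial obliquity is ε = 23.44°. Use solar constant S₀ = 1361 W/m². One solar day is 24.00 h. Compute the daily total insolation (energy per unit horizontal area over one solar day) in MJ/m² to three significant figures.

Solar longitude: λ_s = 360° × (227 − 80)/365.25 = 144.887°.
sin δ = sin 23.44° × sin 144.887° = 0.22880, so δ = +13.227°.
cos H₀ = −tan(-40.6°) tan(+13.227°) = 0.2015, H₀ = 1.3680 rad.
Bracket: H₀ sin φ sin δ + cos φ cos δ sin H₀ = 1.3680×-0.65077×0.22880 + 0.75927×0.97347×0.97950 = -0.203690 + 0.723974 = 0.520284.
Q̄ = (S₀/π) × [bracket] = (1361/π) × 0.520284 = 225.40 W/m².
Daily total = Q̄ × 24.00 h × 3600 s/h = 225.40 × 24.00 × 3600 / 10⁶ = 19.47 MJ/m².

19.5 MJ/m²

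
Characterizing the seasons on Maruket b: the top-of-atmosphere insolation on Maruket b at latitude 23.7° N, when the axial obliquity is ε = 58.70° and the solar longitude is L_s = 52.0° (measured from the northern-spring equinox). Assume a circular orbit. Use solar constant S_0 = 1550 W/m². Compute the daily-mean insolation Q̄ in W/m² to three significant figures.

Solar declination: sin δ = sin ε · sin L_s = sin 58.70° × sin 52.0° = 0.67332, so δ = +42.324°.
cos h₀ = −tan(+23.7°) tan(+42.324°) = -0.3998, h₀ = 1.9821 rad.
Bracket: h₀ sin ϕ sin δ + cos ϕ cos δ sin h₀ = 1.9821×0.40195×0.67332 + 0.91566×0.73935×0.91662 = 0.536437 + 0.620546 = 1.156983.
Q̄ = (S_0/π) × [bracket] = (1550/π) × 1.156983 = 570.8 W/m².

Q̄ ≈ 571 W/m²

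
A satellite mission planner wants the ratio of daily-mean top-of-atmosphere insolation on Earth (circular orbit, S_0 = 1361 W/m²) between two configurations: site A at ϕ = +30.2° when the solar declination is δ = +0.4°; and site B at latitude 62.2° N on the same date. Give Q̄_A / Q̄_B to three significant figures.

— Configuration A (ϕ=+30.2°):
cos h₀ = −tan(+30.2°) tan(+0.400°) = -0.0041, h₀ = 1.5749 rad.
Bracket: h₀ sin ϕ sin δ + cos ϕ cos δ sin h₀ = 1.5749×0.50302×0.00698 + 0.86427×0.99998×0.99999 = 0.005530 + 0.864244 = 0.869774.
Q̄ = (S_0/π) × [bracket] = (1361/π) × 0.869774 = 376.80 W/m².
— Configuration B (ϕ=+62.2°):
cos h₀ = −tan(+62.2°) tan(+0.400°) = -0.0132, h₀ = 1.5840 rad.
Bracket: h₀ sin ϕ sin δ + cos ϕ cos δ sin h₀ = 1.5840×0.88458×0.00698 + 0.46639×0.99998×0.99991 = 0.009780 + 0.466339 = 0.476119.
Q̄ = (S_0/π) × [bracket] = (1361/π) × 0.476119 = 206.26 W/m².
Ratio Q̄_A / Q̄_B = 376.80 / 206.26 = 1.827.

Q̄_A / Q̄_B ≈ 1.83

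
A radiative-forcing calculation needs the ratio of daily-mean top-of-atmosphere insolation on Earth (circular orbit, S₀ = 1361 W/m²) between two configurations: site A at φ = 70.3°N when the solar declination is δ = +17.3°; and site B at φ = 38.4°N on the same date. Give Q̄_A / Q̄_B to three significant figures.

— Configuration A (φ=+70.3°):
cos H₀ = −tan(+70.3°) tan(+17.300°) = -0.8699, H₀ = 2.6258 rad.
Bracket: H₀ sin φ sin δ + cos φ cos δ sin H₀ = 2.6258×0.94147×0.29737 + 0.33710×0.95476×0.49325 = 0.735132 + 0.158752 = 0.893884.
Q̄ = (S₀/π) × [bracket] = (1361/π) × 0.893884 = 387.25 W/m².
— Configuration B (φ=+38.4°):
cos H₀ = −tan(+38.4°) tan(+17.300°) = -0.2469, H₀ = 1.8202 rad.
Bracket: H₀ sin φ sin δ + cos φ cos δ sin H₀ = 1.8202×0.62115×0.29737 + 0.78369×0.95476×0.96905 = 0.336212 + 0.725078 = 1.061290.
Q̄ = (S₀/π) × [bracket] = (1361/π) × 1.061290 = 459.77 W/m².
Ratio Q̄_A / Q̄_B = 387.25 / 459.77 = 0.8423.

Q̄_A / Q̄_B ≈ 0.842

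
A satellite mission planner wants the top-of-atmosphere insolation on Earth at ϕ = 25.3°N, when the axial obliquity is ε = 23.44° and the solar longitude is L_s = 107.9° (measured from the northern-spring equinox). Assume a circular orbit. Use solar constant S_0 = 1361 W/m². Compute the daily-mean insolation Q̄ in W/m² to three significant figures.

Solar declination: sin δ = sin ε · sin L_s = sin 23.44° × sin 107.9° = 0.37853, so δ = +22.243°.
cos h₀ = −tan(+25.3°) tan(+22.243°) = -0.1933, h₀ = 1.7653 rad.
Bracket: h₀ sin ϕ sin δ + cos ϕ cos δ sin h₀ = 1.7653×0.42736×0.37853 + 0.90408×0.92559×0.98114 = 0.285570 + 0.821025 = 1.106595.
Q̄ = (S_0/π) × [bracket] = (1361/π) × 1.106595 = 479.4 W/m².

Q̄ ≈ 479 W/m²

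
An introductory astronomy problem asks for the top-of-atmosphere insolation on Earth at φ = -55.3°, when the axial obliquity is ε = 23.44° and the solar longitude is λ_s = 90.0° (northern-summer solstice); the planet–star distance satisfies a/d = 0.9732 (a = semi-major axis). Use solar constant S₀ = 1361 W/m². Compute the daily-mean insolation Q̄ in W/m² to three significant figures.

Solar declination: sin δ = sin ε · sin λ_s = sin 23.44° × sin 90.0° = 0.39779, so δ = +23.440°.
cos H₀ = −tan(-55.3°) tan(+23.440°) = 0.6262, H₀ = 0.8942 rad.
Bracket: H₀ sin φ sin δ + cos φ cos δ sin H₀ = 0.8942×-0.82214×0.39779 + 0.56928×0.91748×0.77970 = -0.292438 + 0.407240 = 0.114802.
Inverse-square distance factor (a/d)² = 0.9732² = 0.947118.
Q̄ = (S₀/π) × 0.947118 × [bracket] = (1361/π) × 0.947118 × 0.114802 = 47.10 W/m².

Q̄ ≈ 47.1 W/m²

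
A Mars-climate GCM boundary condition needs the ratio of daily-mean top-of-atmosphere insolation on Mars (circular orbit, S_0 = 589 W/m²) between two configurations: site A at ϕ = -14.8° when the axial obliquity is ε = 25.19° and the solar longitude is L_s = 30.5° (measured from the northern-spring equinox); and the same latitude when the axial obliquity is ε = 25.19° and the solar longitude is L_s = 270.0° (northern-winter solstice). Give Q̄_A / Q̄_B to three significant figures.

— Configuration A (ϕ=-14.8°):
Solar declination: sin δ = sin ε · sin L_s = sin 25.19° × sin 30.5° = 0.21602, so δ = +12.475°.
cos h₀ = −tan(-14.8°) tan(+12.475°) = 0.0585, h₀ = 1.5123 rad.
Bracket: h₀ sin ϕ sin δ + cos ϕ cos δ sin h₀ = 1.5123×-0.25545×0.21602 + 0.96682×0.97639×0.99829 = -0.083452 + 0.942379 = 0.858927.
Q̄ = (S_0/π) × [bracket] = (589/π) × 0.858927 = 161.04 W/m².
— Configuration B (ϕ=-14.8°):
Solar declination: sin δ = sin ε · sin L_s = sin 25.19° × sin 270.0° = -0.42562, so δ = -25.190°.
cos h₀ = −tan(-14.8°) tan(-25.190°) = -0.1243, h₀ = 1.6954 rad.
Bracket: h₀ sin ϕ sin δ + cos ϕ cos δ sin h₀ = 1.6954×-0.25545×-0.42562 + 0.96682×0.90490×0.99225 = 0.184332 + 0.868095 = 1.052427.
Q̄ = (S_0/π) × [bracket] = (589/π) × 1.052427 = 197.31 W/m².
Ratio Q̄_A / Q̄_B = 161.04 / 197.31 = 0.8162.

Q̄_A / Q̄_B ≈ 0.816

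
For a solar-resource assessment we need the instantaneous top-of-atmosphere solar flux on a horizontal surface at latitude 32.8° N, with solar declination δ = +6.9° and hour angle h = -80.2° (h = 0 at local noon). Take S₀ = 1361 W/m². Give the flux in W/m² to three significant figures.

282 W/m²

cos θ_z = sin φ sin δ + cos φ cos δ cos h = 0.065079 + 0.142036 = 0.207115.
Flux = S₀ · cos θ_z = 1361 × 0.207115 = 281.9 W/m².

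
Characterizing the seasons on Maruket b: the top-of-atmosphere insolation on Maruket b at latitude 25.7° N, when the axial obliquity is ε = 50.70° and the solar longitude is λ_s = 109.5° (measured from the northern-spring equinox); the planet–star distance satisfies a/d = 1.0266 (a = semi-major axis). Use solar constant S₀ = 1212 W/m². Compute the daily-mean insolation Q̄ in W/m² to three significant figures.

Solar declination: sin δ = sin ε · sin λ_s = sin 50.70° × sin 109.5° = 0.72945, so δ = +46.841°.
cos H₀ = −tan(+25.7°) tan(+46.841°) = -0.5132, H₀ = 2.1097 rad.
Bracket: H₀ sin φ sin δ + cos φ cos δ sin H₀ = 2.1097×0.43366×0.72945 + 0.90108×0.68403×0.85825 = 0.667368 + 0.528996 = 1.196364.
Inverse-square distance factor (a/d)² = 1.0266² = 1.053908.
Q̄ = (S₀/π) × 1.053908 × [bracket] = (1212/π) × 1.053908 × 1.196364 = 486.4 W/m².

Q̄ ≈ 486 W/m²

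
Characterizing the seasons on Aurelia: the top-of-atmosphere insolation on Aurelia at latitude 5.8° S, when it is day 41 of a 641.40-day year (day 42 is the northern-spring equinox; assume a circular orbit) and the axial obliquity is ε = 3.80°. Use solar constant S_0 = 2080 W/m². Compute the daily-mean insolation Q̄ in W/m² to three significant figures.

Solar longitude: L_s = 360° × (41 − 42)/641.40 = -0.561°, i.e. -0.561° + 360° = 359.439°.
sin δ = sin 3.80° × sin 359.439° = -0.00065, so δ = -0.037°.
cos h₀ = −tan(-5.8°) tan(-0.037°) = -0.0001, h₀ = 1.5709 rad.
Bracket: h₀ sin ϕ sin δ + cos ϕ cos δ sin h₀ = 1.5709×-0.10106×-0.00065 + 0.99488×1.00000×1.00000 = 0.000103 + 0.994880 = 0.994983.
Q̄ = (S_0/π) × [bracket] = (2080/π) × 0.994983 = 658.8 W/m².

Q̄ ≈ 659 W/m²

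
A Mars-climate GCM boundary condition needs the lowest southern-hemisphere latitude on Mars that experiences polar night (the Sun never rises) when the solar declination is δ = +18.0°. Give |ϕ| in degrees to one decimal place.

Polar night requires cos h₀ = −tan ϕ tan δ ≥ 1, i.e. tan ϕ tan δ ≤ −1.
The boundary is |tan ϕ| · |tan δ| = 1, so |ϕ| = 90° − |δ| = 90° − 18.0° = 72.0° in the southern hemisphere.

|ϕ| = 72.0°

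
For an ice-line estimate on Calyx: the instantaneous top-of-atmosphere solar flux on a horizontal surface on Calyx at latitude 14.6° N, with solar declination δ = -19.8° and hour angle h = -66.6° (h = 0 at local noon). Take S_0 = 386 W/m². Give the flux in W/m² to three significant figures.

cos θ_z = sin ϕ sin δ + cos ϕ cos δ cos h = -0.085385 + 0.361603 = 0.276218.
Flux = S_0 · cos θ_z = 386 × 0.276218 = 106.6 W/m².

107 W/m²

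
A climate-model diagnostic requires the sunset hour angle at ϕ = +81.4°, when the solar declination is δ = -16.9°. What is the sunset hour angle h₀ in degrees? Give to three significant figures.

cos h₀ = −tan ϕ · tan δ = 2.0089 ≥ 1, so the Sun never rises (polar night) and h₀ = 0.

h₀ = 0.00°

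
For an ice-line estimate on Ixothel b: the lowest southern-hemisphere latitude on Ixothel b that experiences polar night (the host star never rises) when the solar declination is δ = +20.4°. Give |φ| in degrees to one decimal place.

|φ| = 69.6°

Polar night requires cos H₀ = −tan φ tan δ ≥ 1, i.e. tan φ tan δ ≤ −1.
The boundary is |tan φ| · |tan δ| = 1, so |φ| = 90° − |δ| = 90° − 20.4° = 69.6° in the southern hemisphere.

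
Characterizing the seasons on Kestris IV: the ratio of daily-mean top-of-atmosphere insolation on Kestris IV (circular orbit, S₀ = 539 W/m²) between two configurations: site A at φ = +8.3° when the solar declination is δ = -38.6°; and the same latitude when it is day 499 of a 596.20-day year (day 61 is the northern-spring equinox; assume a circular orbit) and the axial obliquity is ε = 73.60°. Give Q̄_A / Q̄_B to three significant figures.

Q̄_A / Q̄_B ≈ 5.77

— Configuration A (φ=+8.3°):
cos H₀ = −tan(+8.3°) tan(-38.600°) = 0.1165, H₀ = 1.4541 rad.
Bracket: H₀ sin φ sin δ + cos φ cos δ sin H₀ = 1.4541×0.14436×-0.62388 + 0.98953×0.78152×0.99320 = -0.130961 + 0.768079 = 0.637118.
Q̄ = (S₀/π) × [bracket] = (539/π) × 0.637118 = 109.31 W/m².
— Configuration B (φ=+8.3°):
Solar longitude: λ_s = 360° × (499 − 61)/596.20 = 264.475°.
sin δ = sin 73.60° × sin 264.475° = -0.95486, so δ = -72.719°.
cos H₀ = −tan(+8.3°) tan(-72.719°) = 0.4689, H₀ = 1.0827 rad.
Bracket: H₀ sin φ sin δ + cos φ cos δ sin H₀ = 1.0827×0.14436×-0.95486 + 0.98953×0.29706×0.88324 = -0.149243 + 0.259628 = 0.110385.
Q̄ = (S₀/π) × [bracket] = (539/π) × 0.110385 = 18.939 W/m².
Ratio Q̄_A / Q̄_B = 109.31 / 18.939 = 5.772.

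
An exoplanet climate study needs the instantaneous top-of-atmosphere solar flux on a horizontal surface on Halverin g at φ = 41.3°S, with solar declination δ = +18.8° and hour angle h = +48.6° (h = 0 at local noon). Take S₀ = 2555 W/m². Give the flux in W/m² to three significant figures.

cos θ_z = sin φ sin δ + cos φ cos δ cos h = -0.212696 + 0.470314 = 0.257618.
Flux = S₀ · cos θ_z = 2555 × 0.257618 = 658.2 W/m².

658 W/m²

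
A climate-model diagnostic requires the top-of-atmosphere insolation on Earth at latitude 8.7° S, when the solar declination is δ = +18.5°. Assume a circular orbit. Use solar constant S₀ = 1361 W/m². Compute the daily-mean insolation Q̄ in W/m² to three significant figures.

cos H₀ = −tan(-8.7°) tan(+18.500°) = 0.0512, H₀ = 1.5196 rad.
Bracket: H₀ sin φ sin δ + cos φ cos δ sin H₀ = 1.5196×-0.15126×0.31730 + 0.98849×0.94832×0.99869 = -0.072933 + 0.936177 = 0.863244.
Q̄ = (S₀/π) × [bracket] = (1361/π) × 0.863244 = 374.0 W/m².

Q̄ ≈ 374 W/m²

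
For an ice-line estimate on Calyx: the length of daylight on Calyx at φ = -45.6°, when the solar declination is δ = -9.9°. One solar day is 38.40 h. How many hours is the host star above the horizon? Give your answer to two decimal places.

21.39 h

cos H₀ = −tan φ · tan δ = −tan(-45.6°) × tan(-9.900°) = -0.1782, so H₀ = 1.7500 rad = 100.27°.
Daylight = 2H₀/(2π) × 38.40 h = (1.7500/π) × 38.40 = 21.39 h.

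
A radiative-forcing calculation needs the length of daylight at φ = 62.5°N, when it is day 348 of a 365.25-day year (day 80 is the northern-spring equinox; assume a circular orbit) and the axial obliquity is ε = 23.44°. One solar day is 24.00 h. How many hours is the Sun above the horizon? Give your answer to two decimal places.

4.55 h

Solar longitude: λ_s = 360° × (348 − 80)/365.25 = 264.148°.
sin δ = sin 23.44° × sin 264.148° = -0.39572, so δ = -23.311°.
cos H₀ = −tan φ · tan δ = −tan(+62.5°) × tan(-23.311°) = 0.8277, so H₀ = 0.5958 rad = 34.13°.
Daylight = 2H₀/(2π) × 24.00 h = (0.5958/π) × 24.00 = 4.55 h.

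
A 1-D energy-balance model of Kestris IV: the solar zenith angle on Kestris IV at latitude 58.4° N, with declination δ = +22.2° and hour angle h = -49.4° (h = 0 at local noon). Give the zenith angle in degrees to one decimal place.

cos θ_z = sin ϕ sin δ + cos ϕ cos δ cos h = 0.321817 + 0.315719 = 0.637536.
θ_z = arccos(0.637536) = 50.4°.

θ_z = 50.4°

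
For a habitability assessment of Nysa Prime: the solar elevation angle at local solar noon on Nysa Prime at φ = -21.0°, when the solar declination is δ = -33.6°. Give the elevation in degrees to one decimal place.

77.4°

At local noon the hour angle is zero, so the zenith angle equals |φ − δ| = |-21.0° − (-33.600°)| = 12.600°.
Elevation = 90° − 12.600° = 77.4°.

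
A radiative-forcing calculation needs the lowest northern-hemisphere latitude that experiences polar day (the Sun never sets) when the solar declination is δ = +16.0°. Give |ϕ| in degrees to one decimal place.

|ϕ| = 74.0°

Polar day requires cos h₀ = −tan ϕ tan δ ≤ −1, i.e. tan ϕ tan δ ≥ 1.
The boundary is |tan ϕ| · |tan δ| = 1, so |ϕ| = 90° − |δ| = 90° − 16.0° = 74.0° in the northern hemisphere.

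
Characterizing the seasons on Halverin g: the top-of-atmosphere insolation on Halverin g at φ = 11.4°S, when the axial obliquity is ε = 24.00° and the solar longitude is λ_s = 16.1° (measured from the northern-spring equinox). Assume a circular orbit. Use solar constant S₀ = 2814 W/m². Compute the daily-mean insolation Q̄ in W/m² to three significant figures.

Q̄ ≈ 841 W/m²

Solar declination: sin δ = sin ε · sin λ_s = sin 24.00° × sin 16.1° = 0.11279, so δ = +6.476°.
cos H₀ = −tan(-11.4°) tan(+6.476°) = 0.0229, H₀ = 1.5479 rad.
Bracket: H₀ sin φ sin δ + cos φ cos δ sin H₀ = 1.5479×-0.19766×0.11279 + 0.98027×0.99362×0.99974 = -0.034509 + 0.973763 = 0.939254.
Q̄ = (S₀/π) × [bracket] = (2814/π) × 0.939254 = 841.3 W/m².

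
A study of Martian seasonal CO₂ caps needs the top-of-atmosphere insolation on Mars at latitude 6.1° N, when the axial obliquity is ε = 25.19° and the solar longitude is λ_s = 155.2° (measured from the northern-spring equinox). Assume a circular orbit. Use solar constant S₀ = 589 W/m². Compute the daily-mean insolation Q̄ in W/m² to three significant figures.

Q̄ ≈ 189 W/m²

Solar declination: sin δ = sin ε · sin λ_s = sin 25.19° × sin 155.2° = 0.17853, so δ = +10.284°.
cos H₀ = −tan(+6.1°) tan(+10.284°) = -0.0194, H₀ = 1.5902 rad.
Bracket: H₀ sin φ sin δ + cos φ cos δ sin H₀ = 1.5902×0.10626×0.17853 + 0.99434×0.98393×0.99981 = 0.030167 + 0.978175 = 1.008342.
Q̄ = (S₀/π) × [bracket] = (589/π) × 1.008342 = 189.0 W/m².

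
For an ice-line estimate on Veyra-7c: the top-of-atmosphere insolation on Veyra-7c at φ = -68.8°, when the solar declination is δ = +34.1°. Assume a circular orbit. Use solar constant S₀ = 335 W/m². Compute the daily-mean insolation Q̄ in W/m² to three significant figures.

cos H₀ = −tan(-68.8°) tan(+34.100°) = 1.7455 ≥ 1 ⇒ polar night, H₀ = 0 and Q̄ = 0.

Q̄ ≈ 0.00 W/m²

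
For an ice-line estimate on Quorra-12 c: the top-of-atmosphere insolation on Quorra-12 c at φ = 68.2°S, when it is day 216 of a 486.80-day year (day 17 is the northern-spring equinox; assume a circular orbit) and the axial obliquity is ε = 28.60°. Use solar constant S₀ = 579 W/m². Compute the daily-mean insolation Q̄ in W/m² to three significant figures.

Solar longitude: λ_s = 360° × (216 − 17)/486.80 = 147.165°.
sin δ = sin 28.60° × sin 147.165° = 0.25956, so δ = +15.044°.
cos H₀ = −tan(-68.2°) tan(+15.044°) = 0.6720, H₀ = 0.8339 rad.
Bracket: H₀ sin φ sin δ + cos φ cos δ sin H₀ = 0.8339×-0.92849×0.25956 + 0.37137×0.96573×0.74058 = -0.200969 + 0.265604 = 0.064635.
Q̄ = (S₀/π) × [bracket] = (579/π) × 0.064635 = 11.91 W/m².

Q̄ ≈ 11.9 W/m²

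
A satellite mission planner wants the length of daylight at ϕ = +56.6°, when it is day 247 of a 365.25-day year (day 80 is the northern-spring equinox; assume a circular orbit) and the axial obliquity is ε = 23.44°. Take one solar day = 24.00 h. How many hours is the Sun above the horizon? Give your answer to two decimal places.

13.24 h

Solar longitude: L_s = 360° × (247 − 80)/365.25 = 164.600°.
sin δ = sin 23.44° × sin 164.600° = 0.10564, so δ = +6.064°.
cos h₀ = −tan ϕ · tan δ = −tan(+56.6°) × tan(+6.064°) = -0.1611, so h₀ = 1.7326 rad = 99.27°.
Daylight = 2h₀/(2π) × 24.00 h = (1.7326/π) × 24.00 = 13.24 h.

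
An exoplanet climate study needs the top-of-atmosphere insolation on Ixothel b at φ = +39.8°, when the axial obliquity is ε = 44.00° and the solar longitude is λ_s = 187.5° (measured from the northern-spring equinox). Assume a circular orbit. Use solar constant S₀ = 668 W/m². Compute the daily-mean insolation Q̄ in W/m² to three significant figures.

Q̄ ≈ 144 W/m²

Solar declination: sin δ = sin ε · sin λ_s = sin 44.00° × sin 187.5° = -0.09067, so δ = -5.202°.
cos H₀ = −tan(+39.8°) tan(-5.202°) = 0.0759, H₀ = 1.4949 rad.
Bracket: H₀ sin φ sin δ + cos φ cos δ sin H₀ = 1.4949×0.64011×-0.09067 + 0.76828×0.99588×0.99712 = -0.086762 + 0.762911 = 0.676149.
Q̄ = (S₀/π) × [bracket] = (668/π) × 0.676149 = 143.8 W/m².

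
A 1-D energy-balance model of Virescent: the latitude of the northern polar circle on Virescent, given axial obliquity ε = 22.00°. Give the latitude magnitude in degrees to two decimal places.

68.00°

The polar circle is the lowest latitude that experiences at least one full rotation of continuous daylight at the northern-summer solstice; it lies at |ϕ| = 90° − ε = 90° − 22.00° = 68.00°.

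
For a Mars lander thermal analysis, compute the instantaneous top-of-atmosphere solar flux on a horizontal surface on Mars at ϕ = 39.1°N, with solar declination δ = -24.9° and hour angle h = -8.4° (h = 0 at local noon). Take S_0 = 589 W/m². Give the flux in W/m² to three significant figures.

254 W/m²

cos θ_z = sin ϕ sin δ + cos ϕ cos δ cos h = -0.265537 + 0.696357 = 0.430820.
Flux = S_0 · cos θ_z = 589 × 0.430820 = 253.8 W/m².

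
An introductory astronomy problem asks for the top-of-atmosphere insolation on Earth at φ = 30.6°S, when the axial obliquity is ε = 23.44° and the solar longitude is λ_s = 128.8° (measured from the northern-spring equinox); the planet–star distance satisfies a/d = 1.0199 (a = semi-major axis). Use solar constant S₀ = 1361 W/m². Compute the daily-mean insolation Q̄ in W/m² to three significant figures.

Q̄ ≈ 264 W/m²

Solar declination: sin δ = sin ε · sin λ_s = sin 23.44° × sin 128.8° = 0.31001, so δ = +18.060°.
cos H₀ = −tan(-30.6°) tan(+18.060°) = 0.1928, H₀ = 1.3767 rad.
Bracket: H₀ sin φ sin δ + cos φ cos δ sin H₀ = 1.3767×-0.50904×0.31001 + 0.86074×0.95073×0.98123 = -0.217254 + 0.802971 = 0.585717.
Inverse-square distance factor (a/d)² = 1.0199² = 1.040196.
Q̄ = (S₀/π) × 1.040196 × [bracket] = (1361/π) × 1.040196 × 0.585717 = 263.9 W/m².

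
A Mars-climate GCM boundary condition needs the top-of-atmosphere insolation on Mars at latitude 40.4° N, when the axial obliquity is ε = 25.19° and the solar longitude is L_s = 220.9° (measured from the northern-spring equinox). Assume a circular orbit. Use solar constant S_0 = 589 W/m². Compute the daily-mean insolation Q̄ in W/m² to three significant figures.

Solar declination: sin δ = sin ε · sin L_s = sin 25.19° × sin 220.9° = -0.27867, so δ = -16.181°.
cos h₀ = −tan(+40.4°) tan(-16.181°) = 0.2470, h₀ = 1.3213 rad.
Bracket: h₀ sin ϕ sin δ + cos ϕ cos δ sin h₀ = 1.3213×0.64812×-0.27867 + 0.76154×0.96039×0.96903 = -0.238642 + 0.708725 = 0.470083.
Q̄ = (S_0/π) × [bracket] = (589/π) × 0.470083 = 88.13 W/m².

Q̄ ≈ 88.1 W/m²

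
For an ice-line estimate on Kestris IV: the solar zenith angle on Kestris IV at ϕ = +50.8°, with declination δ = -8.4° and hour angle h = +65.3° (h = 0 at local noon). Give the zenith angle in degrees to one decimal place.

cos θ_z = sin ϕ sin δ + cos ϕ cos δ cos h = -0.113206 + 0.261271 = 0.148065.
θ_z = arccos(0.148065) = 81.5°.

θ_z = 81.5°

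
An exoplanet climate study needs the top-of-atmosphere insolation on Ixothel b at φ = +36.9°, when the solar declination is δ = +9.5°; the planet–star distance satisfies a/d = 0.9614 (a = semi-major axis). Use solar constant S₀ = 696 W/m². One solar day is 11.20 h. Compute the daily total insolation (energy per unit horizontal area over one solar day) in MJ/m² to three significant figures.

cos H₀ = −tan(+36.9°) tan(+9.500°) = -0.1256, H₀ = 1.6968 rad.
Bracket: H₀ sin φ sin δ + cos φ cos δ sin H₀ = 1.6968×0.60042×0.16505 + 0.79968×0.98629×0.99208 = 0.168152 + 0.782470 = 0.950622.
Inverse-square distance factor (a/d)² = 0.9614² = 0.924290.
Q̄ = (S₀/π) × 0.924290 × [bracket] = (696/π) × 0.924290 × 0.950622 = 194.66 W/m².
Daily total = Q̄ × 11.20 h × 3600 s/h = 194.66 × 11.20 × 3600 / 10⁶ = 7.849 MJ/m².

7.85 MJ/m²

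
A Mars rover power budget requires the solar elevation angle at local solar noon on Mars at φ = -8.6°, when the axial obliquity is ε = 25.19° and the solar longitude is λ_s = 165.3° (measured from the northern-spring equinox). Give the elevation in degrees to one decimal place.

Solar declination: sin δ = sin ε · sin λ_s = sin 25.19° × sin 165.3° = 0.10800, so δ = +6.200°.
At local noon the hour angle is zero, so the zenith angle equals |φ − δ| = |-8.6° − (+6.200°)| = 14.800°.
Elevation = 90° − 14.800° = 75.2°.

75.2°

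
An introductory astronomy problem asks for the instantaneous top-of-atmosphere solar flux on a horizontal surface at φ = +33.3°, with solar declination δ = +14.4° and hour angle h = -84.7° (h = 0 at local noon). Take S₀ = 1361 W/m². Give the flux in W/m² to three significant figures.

cos θ_z = sin φ sin δ + cos φ cos δ cos h = 0.136536 + 0.074779 = 0.211315.
Flux = S₀ · cos θ_z = 1361 × 0.211315 = 287.6 W/m².

288 W/m²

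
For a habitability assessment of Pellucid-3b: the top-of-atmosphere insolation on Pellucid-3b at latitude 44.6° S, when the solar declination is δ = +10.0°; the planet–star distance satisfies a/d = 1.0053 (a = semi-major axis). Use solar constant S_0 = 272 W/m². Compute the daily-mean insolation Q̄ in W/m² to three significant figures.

cos h₀ = −tan(-44.6°) tan(+10.000°) = 0.1739, h₀ = 1.3960 rad.
Bracket: h₀ sin ϕ sin δ + cos ϕ cos δ sin h₀ = 1.3960×-0.70215×0.17365 + 0.71203×0.98481×0.98477 = -0.170212 + 0.690535 = 0.520323.
Inverse-square distance factor (a/d)² = 1.0053² = 1.010628.
Q̄ = (S_0/π) × 1.010628 × [bracket] = (272/π) × 1.010628 × 0.520323 = 45.53 W/m².

Q̄ ≈ 45.5 W/m²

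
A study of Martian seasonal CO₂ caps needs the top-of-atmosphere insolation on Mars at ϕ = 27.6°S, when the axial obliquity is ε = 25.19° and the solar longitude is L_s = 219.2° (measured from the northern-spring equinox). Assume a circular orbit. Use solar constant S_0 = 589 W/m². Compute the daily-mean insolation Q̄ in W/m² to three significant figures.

Solar declination: sin δ = sin ε · sin L_s = sin 25.19° × sin 219.2° = -0.26901, so δ = -15.605°.
cos h₀ = −tan(-27.6°) tan(-15.605°) = -0.1460, h₀ = 1.7173 rad.
Bracket: h₀ sin ϕ sin δ + cos ϕ cos δ sin h₀ = 1.7173×-0.46330×-0.26901 + 0.88620×0.96314×0.98928 = 0.214031 + 0.844385 = 1.058416.
Q̄ = (S_0/π) × [bracket] = (589/π) × 1.058416 = 198.4 W/m².

Q̄ ≈ 198 W/m²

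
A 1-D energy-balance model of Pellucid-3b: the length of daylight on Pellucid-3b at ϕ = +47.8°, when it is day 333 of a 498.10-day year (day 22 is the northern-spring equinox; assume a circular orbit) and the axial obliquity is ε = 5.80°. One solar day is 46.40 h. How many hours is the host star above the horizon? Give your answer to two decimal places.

Solar longitude: L_s = 360° × (333 − 22)/498.10 = 224.774°.
sin δ = sin 5.80° × sin 224.774° = -0.07118, so δ = -4.081°.
cos h₀ = −tan ϕ · tan δ = −tan(+47.8°) × tan(-4.081°) = 0.0787, so h₀ = 1.4920 rad = 85.49°.
Daylight = 2h₀/(2π) × 46.40 h = (1.4920/π) × 46.40 = 22.04 h.

22.04 h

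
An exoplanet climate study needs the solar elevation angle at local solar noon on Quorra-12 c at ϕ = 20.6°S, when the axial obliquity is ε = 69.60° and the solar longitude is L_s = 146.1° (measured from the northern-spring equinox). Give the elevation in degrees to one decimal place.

Solar declination: sin δ = sin ε · sin L_s = sin 69.60° × sin 146.1° = 0.52276, so δ = +31.518°.
At local noon the hour angle is zero, so the zenith angle equals |ϕ − δ| = |-20.6° − (+31.518°)| = 52.118°.
Elevation = 90° − 52.118° = 37.9°.

37.9°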